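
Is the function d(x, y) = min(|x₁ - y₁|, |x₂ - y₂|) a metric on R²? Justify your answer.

No. d fails identity of indiscernibles: take x = (3, 0) and y = (3, 6). Then d(x,y) = min(|3 - 3|, |0 - 6|) = min(0, 6) = 0, yet x ≠ y.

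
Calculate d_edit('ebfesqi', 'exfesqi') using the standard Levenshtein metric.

Let D[i][j] be the edit distance between the first i characters of 'ebfesqi' and the first j characters of 'exfesqi', with D[i][0] = i, D[0][j] = j, and D[i][j] = D[i-1][j-1] if the characters match, else 1 + min(D[i-1][j], D[i][j-1], D[i-1][j-1]). Filling the table (rows: prefixes of 'ebfesqi', columns: prefixes of 'exfesqi'):
     ε  e  x  f  e  s  q  i
  ε  0  1  2  3  4  5  6  7
  e  1  0  1  2  3  4  5  6
  b  2  1  1  2  3  4  5  6
  f  3  2  2  1  2  3  4  5
  e  4  3  3  2  1  2  3  4
  s  5  4  4  3  2  1  2  3
  q  6  5  5  4  3  2  1  2
  i  7  6  6  5  4  3  2  1
The bottom-right entry gives D[7][7] = 1, so no sequence of fewer than 1 edit works. Backtracking through the table gives one optimal edit sequence (1 edit):
  ebfesqi → exfesqi (sub b→x @2)
Edit distance = 1.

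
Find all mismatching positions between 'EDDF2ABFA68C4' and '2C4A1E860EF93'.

Differing positions: 1, 2, 3, 4, 5, 6, 7, 8, 9, 10, 11, 12, 13. Hamming distance = 13.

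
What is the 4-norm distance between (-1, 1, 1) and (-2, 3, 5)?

(Σ|x_i - y_i|^4)^(1/4) = (|-1 - (-2)|^4 + |1 - 3|^4 + |1 - 5|^4)^(1/4)
= (1^4 + 2^4 + 4^4)^(1/4) = (1 + 16 + 256)^(1/4) = (273)^(1/4) ≈ 4.0648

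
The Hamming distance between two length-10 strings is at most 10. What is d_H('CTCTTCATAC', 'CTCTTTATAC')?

Differing positions: 6. Hamming distance = 1. The maximum possible Hamming distance for length-10 strings is 10, so d_H/10 = 1/10 = 0.1.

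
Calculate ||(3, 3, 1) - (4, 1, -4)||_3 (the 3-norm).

(Σ|x_i - y_i|^3)^(1/3) = (|3 - 4|^3 + |3 - 1|^3 + |1 - (-4)|^3)^(1/3)
= (1^3 + 2^3 + 5^3)^(1/3) = (1 + 8 + 125)^(1/3) = (134)^(1/3) ≈ 5.1172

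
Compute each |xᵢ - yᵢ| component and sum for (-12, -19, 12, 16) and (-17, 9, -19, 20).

Σ|x_i - y_i| = |-12 - (-17)| + |-19 - 9| + |12 - (-19)| + |16 - 20| = 5 + 28 + 31 + 4 = 68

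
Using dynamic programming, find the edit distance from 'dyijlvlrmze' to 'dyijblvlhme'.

Let D[i][j] be the edit distance between the first i characters of 'dyijlvlrmze' and the first j characters of 'dyijblvlhme', with D[i][0] = i, D[0][j] = j, and D[i][j] = D[i-1][j-1] if the characters match, else 1 + min(D[i-1][j], D[i][j-1], D[i-1][j-1]). Filling the table (rows: prefixes of 'dyijlvlrmze', columns: prefixes of 'dyijblvlhme'):
     ε  d  y  i  j  b  l  v  l  h  m  e
  ε  0  1  2  3  4  5  6  7  8  9 10 11
  d  1  0  1  2  3  4  5  6  7  8  9 10
  y  2  1  0  1  2  3  4  5  6  7  8  9
  i  3  2  1  0  1  2  3  4  5  6  7  8
  j  4  3  2  1  0  1  2  3  4  5  6  7
  l  5  4  3  2  1  1  1  2  3  4  5  6
  v  6  5  4  3  2  2  2  1  2  3  4  5
  l  7  6  5  4  3  3  2  2  1  2  3  4
  r  8  7  6  5  4  4  3  3  2  2  3  4
  m  9  8  7  6  5  5  4  4  3  3  2  3
  z 10  9  8  7  6  6  5  5  4  4  3  3
  e 11 10  9  8  7  7  6  6  5  5  4  3
The bottom-right entry gives D[11][11] = 3, so no sequence of fewer than 3 edits works. Backtracking through the table gives one optimal edit sequence (3 edits):
  dyijlvlrmze → dyijblvlrmze (ins b @5)
  dyijblvlrmze → dyijblvlhmze (sub r→h @9)
  dyijblvlhmze → dyijblvlhme (del z @11)
Edit distance = 3.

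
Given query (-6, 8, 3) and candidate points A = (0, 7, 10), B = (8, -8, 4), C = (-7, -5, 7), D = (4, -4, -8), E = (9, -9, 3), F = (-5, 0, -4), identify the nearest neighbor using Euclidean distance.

Distances: d(A) ≈ 9.2736, d(B) ≈ 21.2838, d(C) ≈ 13.6382, d(D) ≈ 19.105, d(E) ≈ 22.6716, d(F) ≈ 10.6771. Nearest: A = (0, 7, 10) with distance 9.2736.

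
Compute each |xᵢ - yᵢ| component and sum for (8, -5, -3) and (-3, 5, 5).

Σ|x_i - y_i| = |8 - (-3)| + |-5 - 5| + |-3 - 5| = 11 + 10 + 8 = 29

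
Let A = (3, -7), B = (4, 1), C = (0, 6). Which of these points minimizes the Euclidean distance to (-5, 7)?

Distances: d(A) ≈ 16.1245, d(B) ≈ 10.8167, d(C) ≈ 5.099. Nearest: C = (0, 6) with distance 5.099.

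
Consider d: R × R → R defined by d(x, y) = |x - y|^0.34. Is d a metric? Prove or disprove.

Yes. With 0 < p = 0.34 ≤ 1, d(x,y) = |x-y|^0.34 is a metric on R. Non-negativity and symmetry are immediate; |x-y|^0.34 = 0 ⟺ |x-y| = 0 ⟺ x = y. For the triangle inequality, the function t ↦ t^0.34 is subadditive on [0,∞) when p ≤ 1, so |x-z|^0.34 ≤ (|x-y| + |y-z|)^0.34 ≤ |x-y|^0.34 + |y-z|^0.34.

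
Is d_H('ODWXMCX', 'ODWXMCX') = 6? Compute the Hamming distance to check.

Differing positions: none. Hamming distance = 0, so the claim that d_H = 6 is false.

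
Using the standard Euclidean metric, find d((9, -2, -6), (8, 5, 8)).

√(Σ(x_i - y_i)²) = √((9 - 8)² + (-2 - 5)² + (-6 - 8)²)
= √(1² + (-7)² + (-14)²) = √(1 + 49 + 196) = √246 ≈ 15.6844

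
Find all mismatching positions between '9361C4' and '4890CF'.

Differing positions: 1, 2, 3, 4, 6. Hamming distance = 5.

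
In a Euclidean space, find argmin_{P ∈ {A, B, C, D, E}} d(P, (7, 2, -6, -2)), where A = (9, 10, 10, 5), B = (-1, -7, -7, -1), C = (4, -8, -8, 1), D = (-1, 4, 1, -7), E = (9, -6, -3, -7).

Distances: d(A) ≈ 19.3132, d(B) ≈ 12.1244, d(C) ≈ 11.0454, d(D) ≈ 11.9164, d(E) ≈ 10.0995. Nearest: E = (9, -6, -3, -7) with distance 10.0995.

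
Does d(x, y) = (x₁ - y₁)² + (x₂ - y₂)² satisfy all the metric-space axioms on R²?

No. The squared Euclidean distance fails the triangle inequality. Counterexample: x = (0, 0), y = (5, 1), z = (10, 2). d(x,z) = 10² + 2² = 104, but d(x,y) + d(y,z) = (5² + 1²) + (5² + 1²) = 26 + 26 = 52. Since 104 > 52, the triangle inequality is violated. (Note: √d, the ordinary Euclidean distance, IS a metric.)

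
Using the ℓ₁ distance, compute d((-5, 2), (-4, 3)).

Σ|x_i - y_i| = |-5 - (-4)| + |2 - 3| = 1 + 1 = 2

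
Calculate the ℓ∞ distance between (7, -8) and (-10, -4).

max(|x_i - y_i|) = max(|7 - (-10)|, |-8 - (-4)|) = max(17, 4) = 17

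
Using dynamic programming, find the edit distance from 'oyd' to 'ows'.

Let D[i][j] be the edit distance between the first i characters of 'oyd' and the first j characters of 'ows', with D[i][0] = i, D[0][j] = j, and D[i][j] = D[i-1][j-1] if the characters match, else 1 + min(D[i-1][j], D[i][j-1], D[i-1][j-1]). Filling the table (rows: prefixes of 'oyd', columns: prefixes of 'ows'):
     ε  o  w  s
  ε  0  1  2  3
  o  1  0  1  2
  y  2  1  1  2
  d  3  2  2  2
The bottom-right entry gives D[3][3] = 2, so no sequence of fewer than 2 edits works. Backtracking through the table gives one optimal edit sequence (2 edits):
  oyd → owd (sub y→w @2)
  owd → ows (sub d→s @3)
Edit distance = 2.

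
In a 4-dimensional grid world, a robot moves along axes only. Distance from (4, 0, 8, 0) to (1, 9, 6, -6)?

Σ|x_i - y_i| = |4 - 1| + |0 - 9| + |8 - 6| + |0 - (-6)| = 3 + 9 + 2 + 6 = 20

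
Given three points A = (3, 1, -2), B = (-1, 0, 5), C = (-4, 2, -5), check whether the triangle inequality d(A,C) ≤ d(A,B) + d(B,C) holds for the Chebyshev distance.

d(A,B) = max(4, 1, 7) = 7, d(B,C) = max(3, 2, 10) = 10, d(A,C) = max(7, 1, 3) = 7.
d(A,C) = 7 ≤ 7 + 10 = 17. Triangle inequality is satisfied.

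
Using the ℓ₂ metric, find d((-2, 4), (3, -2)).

√(Σ(x_i - y_i)²) = √((-2 - 3)² + (4 - (-2))²)
= √((-5)² + 6²) = √(25 + 36) = √61 ≈ 7.8102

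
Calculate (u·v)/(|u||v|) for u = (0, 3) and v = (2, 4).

With u = (0, 3), v = (2, 4):
u·v = 0·2 + 3·4 = 0 + 12 = 12.
|u| = √(0² + 3²) = √9, |v| = √(2² + 4²) = √20, so |u||v| = √(9·20) = √180.
cos θ = (u·v)/(|u||v|) = 12/√180 ≈ 0.8944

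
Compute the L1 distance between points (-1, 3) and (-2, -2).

Σ|x_i - y_i| = |-1 - (-2)| + |3 - (-2)| = 1 + 5 = 6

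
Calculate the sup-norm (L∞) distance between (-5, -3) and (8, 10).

max(|x_i - y_i|) = max(|-5 - 8|, |-3 - 10|) = max(13, 13) = 13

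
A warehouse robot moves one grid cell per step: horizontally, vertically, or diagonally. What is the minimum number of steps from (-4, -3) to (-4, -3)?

max(|x_i - y_i|) = max(|-4 - (-4)|, |-3 - (-3)|) = max(0, 0) = 0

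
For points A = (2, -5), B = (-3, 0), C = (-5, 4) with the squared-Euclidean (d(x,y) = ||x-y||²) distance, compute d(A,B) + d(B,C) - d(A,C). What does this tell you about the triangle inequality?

d(A,B) = 5² + 5² = 50, d(B,C) = 2² + 4² = 20, d(A,C) = 7² + 9² = 130.
d(A,B) + d(B,C) - d(A,C) = 50 + 20 - 130 = 70 - 130 = -60. This is < 0, so the triangle inequality FAILS for these points (squared-Euclidean is not a metric).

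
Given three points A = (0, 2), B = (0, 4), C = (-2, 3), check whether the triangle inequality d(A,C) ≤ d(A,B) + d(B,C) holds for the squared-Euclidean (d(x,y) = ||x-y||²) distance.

d(A,B) = 0² + 2² = 4, d(B,C) = 2² + 1² = 5, d(A,C) = 2² + 1² = 5.
d(A,C) = 5 ≤ 4 + 5 = 9. Triangle inequality is satisfied.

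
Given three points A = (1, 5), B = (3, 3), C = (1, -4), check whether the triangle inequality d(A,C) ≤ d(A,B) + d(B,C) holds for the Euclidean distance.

d(A,B) = √(2² + 2²) = √8 ≈ 2.8284, d(B,C) = √(2² + 7²) = √53 ≈ 7.2801, d(A,C) = √(0² + 9²) = √81 = 9.
d(A,C) = 9 ≤ 2.8284 + 7.2801 = 10.1085. Triangle inequality is satisfied.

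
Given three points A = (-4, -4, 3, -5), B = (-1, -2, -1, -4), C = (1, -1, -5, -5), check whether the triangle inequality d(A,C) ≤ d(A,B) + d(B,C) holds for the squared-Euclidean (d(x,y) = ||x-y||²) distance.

d(A,B) = 3² + 2² + 4² + 1² = 30, d(B,C) = 2² + 1² + 4² + 1² = 22, d(A,C) = 5² + 3² + 8² + 0² = 98.
d(A,C) = 98 > 30 + 22 = 52. Triangle inequality is VIOLATED. (Squared-Euclidean is not a metric — this is a counterexample.)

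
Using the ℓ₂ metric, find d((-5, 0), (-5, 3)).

√(Σ(x_i - y_i)²) = √((-5 - (-5))² + (0 - 3)²)
= √(0² + (-3)²) = √(0 + 9) = √9 = 3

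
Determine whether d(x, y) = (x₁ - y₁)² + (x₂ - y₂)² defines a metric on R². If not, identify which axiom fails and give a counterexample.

No. The squared Euclidean distance fails the triangle inequality. Counterexample: x = (0, 0), y = (1, 4), z = (2, 8). d(x,z) = 2² + 8² = 68, but d(x,y) + d(y,z) = (1² + 4²) + (1² + 4²) = 17 + 17 = 34. Since 68 > 34, the triangle inequality is violated. (Note: √d, the ordinary Euclidean distance, IS a metric.)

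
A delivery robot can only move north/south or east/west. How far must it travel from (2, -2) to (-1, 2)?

Σ|x_i - y_i| = |2 - (-1)| + |-2 - 2| = 3 + 4 = 7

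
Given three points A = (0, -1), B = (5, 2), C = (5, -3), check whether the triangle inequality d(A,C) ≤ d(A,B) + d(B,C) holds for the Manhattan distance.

d(A,B) = 5 + 3 = 8, d(B,C) = 0 + 5 = 5, d(A,C) = 5 + 2 = 7.
d(A,C) = 7 ≤ 8 + 5 = 13. Triangle inequality is satisfied.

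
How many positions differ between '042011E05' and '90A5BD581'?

Differing positions: 1, 2, 3, 4, 5, 6, 7, 8, 9. Hamming distance = 9.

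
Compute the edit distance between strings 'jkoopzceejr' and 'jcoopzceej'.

Let D[i][j] be the edit distance between the first i characters of 'jkoopzceejr' and the first j characters of 'jcoopzceej', with D[i][0] = i, D[0][j] = j, and D[i][j] = D[i-1][j-1] if the characters match, else 1 + min(D[i-1][j], D[i][j-1], D[i-1][j-1]). Filling the table (rows: prefixes of 'jkoopzceejr', columns: prefixes of 'jcoopzceej'):
     ε  j  c  o  o  p  z  c  e  e  j
  ε  0  1  2  3  4  5  6  7  8  9 10
  j  1  0  1  2  3  4  5  6  7  8  9
  k  2  1  1  2  3  4  5  6  7  8  9
  o  3  2  2  1  2  3  4  5  6  7  8
  o  4  3  3  2  1  2  3  4  5  6  7
  p  5  4  4  3  2  1  2  3  4  5  6
  z  6  5  5  4  3  2  1  2  3  4  5
  c  7  6  5  5  4  3  2  1  2  3  4
  e  8  7  6  6  5  4  3  2  1  2  3
  e  9  8  7  7  6  5  4  3  2  1  2
  j 10  9  8  8  7  6  5  4  3  2  1
  r 11 10  9  9  8  7  6  5  4  3  2
The bottom-right entry gives D[11][10] = 2, so no sequence of fewer than 2 edits works. Backtracking through the table gives one optimal edit sequence (2 edits):
  jkoopzceejr → jcoopzceejr (sub k→c @2)
  jcoopzceejr → jcoopzceej (del r @11)
Edit distance = 2.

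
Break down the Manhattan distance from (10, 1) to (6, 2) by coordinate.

Σ|x_i - y_i| = |10 - 6| + |1 - 2| = 4 + 1 = 5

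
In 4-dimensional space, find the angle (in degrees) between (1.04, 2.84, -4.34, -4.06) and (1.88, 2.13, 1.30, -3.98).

With u = (1.04, 2.84, -4.34, -4.06), v = (1.88, 2.13, 1.30, -3.98):
u·v = 1.04·1.88 + 2.84·2.13 + (-4.34)·1.3 + (-4.06)·(-3.98) = 1.9552 + 6.0492 + (-5.642) + 16.1588 = 18.5212.
|u| = √(1.04² + 2.84² + (-4.34)² + (-4.06)²) = √(1.0816 + 8.0656 + 18.8356 + 16.4836) = √44.4664, |v| = √(1.88² + 2.13² + 1.3² + (-3.98)²) = √(3.5344 + 4.5369 + 1.69 + 15.8404) = √25.6017.
cos θ = (u·v)/(|u||v|) = 18.5212/(√44.4664·√25.6017) ≈ 0.548932
θ = arccos(0.548932) ≈ 56.71°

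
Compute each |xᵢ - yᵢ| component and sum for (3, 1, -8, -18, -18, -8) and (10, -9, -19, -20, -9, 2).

Σ|x_i - y_i| = |3 - 10| + |1 - (-9)| + |-8 - (-19)| + |-18 - (-20)| + |-18 - (-9)| + |-8 - 2| = 7 + 10 + 11 + 2 + 9 + 10 = 49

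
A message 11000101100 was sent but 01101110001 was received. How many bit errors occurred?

Differing positions: 1, 3, 5, 7, 8, 9, 11. Hamming distance = 7.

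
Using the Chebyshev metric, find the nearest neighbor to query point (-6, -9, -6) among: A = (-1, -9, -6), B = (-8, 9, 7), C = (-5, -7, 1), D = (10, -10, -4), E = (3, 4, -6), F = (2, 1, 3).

Distances: d(A) = 5, d(B) = 18, d(C) = 7, d(D) = 16, d(E) = 13, d(F) = 10. Nearest: A = (-1, -9, -6) with distance 5.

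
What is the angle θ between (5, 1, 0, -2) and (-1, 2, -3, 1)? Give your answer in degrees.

With u = (5, 1, 0, -2), v = (-1, 2, -3, 1):
u·v = 5·(-1) + 1·2 + 0·(-3) + (-2)·1 = (-5) + 2 + 0 + (-2) = -5.
|u| = √(5² + 1² + 0² + (-2)²) = √30, |v| = √((-1)² + 2² + (-3)² + 1²) = √15, so |u||v| = √(30·15) = √450.
cos θ = (u·v)/(|u||v|) = -5/√450 ≈ -0.235702
θ = arccos(-0.235702) ≈ 103.63°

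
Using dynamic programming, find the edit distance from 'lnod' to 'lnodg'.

Let D[i][j] be the edit distance between the first i characters of 'lnod' and the first j characters of 'lnodg', with D[i][0] = i, D[0][j] = j, and D[i][j] = D[i-1][j-1] if the characters match, else 1 + min(D[i-1][j], D[i][j-1], D[i-1][j-1]). Filling the table (rows: prefixes of 'lnod', columns: prefixes of 'lnodg'):
     ε  l  n  o  d  g
  ε  0  1  2  3  4  5
  l  1  0  1  2  3  4
  n  2  1  0  1  2  3
  o  3  2  1  0  1  2
  d  4  3  2  1  0  1
The bottom-right entry gives D[4][5] = 1, so no sequence of fewer than 1 edit works. Backtracking through the table gives one optimal edit sequence (1 edit):
  lnod → lnodg (ins g @5)
Edit distance = 1.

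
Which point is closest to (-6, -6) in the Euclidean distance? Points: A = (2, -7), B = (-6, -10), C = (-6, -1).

Distances: d(A) ≈ 8.0623, d(B) = 4, d(C) = 5. Nearest: B = (-6, -10) with distance 4.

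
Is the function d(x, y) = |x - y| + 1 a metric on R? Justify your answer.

No. d fails identity of indiscernibles (specifically d(x,x) = 0): d(-1, -1) = |-1 - (-1)| + 1 = 0 + 1 = 1 ≠ 0.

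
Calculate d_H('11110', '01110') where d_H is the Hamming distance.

Differing positions: 1. Hamming distance = 1.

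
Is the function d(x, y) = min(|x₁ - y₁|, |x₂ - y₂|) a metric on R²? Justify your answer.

No. d fails identity of indiscernibles: take x = (0, 0) and y = (0, 6). Then d(x,y) = min(|0 - 0|, |0 - 6|) = min(0, 6) = 0, yet x ≠ y.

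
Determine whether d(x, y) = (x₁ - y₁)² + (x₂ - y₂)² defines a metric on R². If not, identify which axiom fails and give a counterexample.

No. The squared Euclidean distance fails the triangle inequality. Counterexample: x = (0, 0), y = (5, 4), z = (10, 8). d(x,z) = 10² + 8² = 164, but d(x,y) + d(y,z) = (5² + 4²) + (5² + 4²) = 41 + 41 = 82. Since 164 > 82, the triangle inequality is violated. (Note: √d, the ordinary Euclidean distance, IS a metric.)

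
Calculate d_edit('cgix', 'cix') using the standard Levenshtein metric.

Let D[i][j] be the edit distance between the first i characters of 'cgix' and the first j characters of 'cix', with D[i][0] = i, D[0][j] = j, and D[i][j] = D[i-1][j-1] if the characters match, else 1 + min(D[i-1][j], D[i][j-1], D[i-1][j-1]). Filling the table (rows: prefixes of 'cgix', columns: prefixes of 'cix'):
     ε  c  i  x
  ε  0  1  2  3
  c  1  0  1  2
  g  2  1  1  2
  i  3  2  1  2
  x  4  3  2  1
The bottom-right entry gives D[4][3] = 1, so no sequence of fewer than 1 edit works. Backtracking through the table gives one optimal edit sequence (1 edit):
  cgix → cix (del g @2)
Edit distance = 1.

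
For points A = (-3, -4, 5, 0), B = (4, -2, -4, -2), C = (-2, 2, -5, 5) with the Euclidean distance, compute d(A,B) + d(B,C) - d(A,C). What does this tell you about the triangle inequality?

d(A,B) = √(7² + 2² + 9² + 2²) = √138 ≈ 11.7473, d(B,C) = √(6² + 4² + 1² + 7²) = √102 ≈ 10.0995, d(A,C) = √(1² + 6² + 10² + 5²) = √162 ≈ 12.7279.
d(A,B) + d(B,C) - d(A,C) = 11.7473 + 10.0995 - 12.7279 = 21.8468 - 12.7279 = 9.1189 (to 4 decimal places). This is ≥ 0, so the triangle inequality holds for these points.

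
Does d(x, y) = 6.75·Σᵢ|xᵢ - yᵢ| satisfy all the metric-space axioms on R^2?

Yes. The L1 (Manhattan) norm induces a metric on R^2, and multiplying a metric by a positive constant 6.75 > 0 preserves all four axioms: non-negativity (6.75·||x-y|| ≥ 0), identity (6.75·||x-y|| = 0 ⟺ ||x-y|| = 0 ⟺ x = y), symmetry (||x-y|| = ||y-x||), and the triangle inequality (6.75·||x-z|| ≤ 6.75·||x-y|| + 6.75·||y-z||). So d is a metric.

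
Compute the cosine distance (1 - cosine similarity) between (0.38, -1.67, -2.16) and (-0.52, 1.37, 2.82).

With u = (0.38, -1.67, -2.16), v = (-0.52, 1.37, 2.82):
u·v = 0.38·(-0.52) + (-1.67)·1.37 + (-2.16)·2.82 = (-0.1976) + (-2.2879) + (-6.0912) = -8.5767.
|u| = √(0.38² + (-1.67)² + (-2.16)²) = √(0.1444 + 2.7889 + 4.6656) = √7.5989, |v| = √((-0.52)² + 1.37² + 2.82²) = √(0.2704 + 1.8769 + 7.9524) = √10.0997.
cos θ = (u·v)/(|u||v|) = -8.5767/(√7.5989·√10.0997) ≈ -0.979
Cosine distance = 1 - cos θ ≈ 1 - (-0.979) = 1.979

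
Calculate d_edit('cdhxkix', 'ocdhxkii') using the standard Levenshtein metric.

Let D[i][j] be the edit distance between the first i characters of 'cdhxkix' and the first j characters of 'ocdhxkii', with D[i][0] = i, D[0][j] = j, and D[i][j] = D[i-1][j-1] if the characters match, else 1 + min(D[i-1][j], D[i][j-1], D[i-1][j-1]). Filling the table (rows: prefixes of 'cdhxkix', columns: prefixes of 'ocdhxkii'):
     ε  o  c  d  h  x  k  i  i
  ε  0  1  2  3  4  5  6  7  8
  c  1  1  1  2  3  4  5  6  7
  d  2  2  2  1  2  3  4  5  6
  h  3  3  3  2  1  2  3  4  5
  x  4  4  4  3  2  1  2  3  4
  k  5  5  5  4  3  2  1  2  3
  i  6  6  6  5  4  3  2  1  2
  x  7  7  7  6  5  4  3  2  2
The bottom-right entry gives D[7][8] = 2, so no sequence of fewer than 2 edits works. Backtracking through the table gives one optimal edit sequence (2 edits):
  cdhxkix → ocdhxkix (ins o @1)
  ocdhxkix → ocdhxkii (sub x→i @8)
Edit distance = 2.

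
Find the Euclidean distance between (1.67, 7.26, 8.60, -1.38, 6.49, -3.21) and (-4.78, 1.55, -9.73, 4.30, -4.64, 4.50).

√(Σ(x_i - y_i)²) = √((1.67 - (-4.78))² + (7.26 - 1.55)² + (8.6 - (-9.73))² + (-1.38 - 4.3)² + (6.49 - (-4.64))² + (-3.21 - 4.5)²)
= √(6.45² + 5.71² + 18.33² + (-5.68)² + 11.13² + (-7.71)²) = √(41.6025 + 32.6041 + 335.9889 + 32.2624 + 123.8769 + 59.4441) = √625.7789 ≈ 25.0156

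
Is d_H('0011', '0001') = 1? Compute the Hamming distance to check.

Differing positions: 3. Hamming distance = 1, so the claim is true.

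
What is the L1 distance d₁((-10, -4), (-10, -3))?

Σ|x_i - y_i| = |-10 - (-10)| + |-4 - (-3)| = 0 + 1 = 1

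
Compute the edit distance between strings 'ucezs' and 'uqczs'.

Let D[i][j] be the edit distance between the first i characters of 'ucezs' and the first j characters of 'uqczs', with D[i][0] = i, D[0][j] = j, and D[i][j] = D[i-1][j-1] if the characters match, else 1 + min(D[i-1][j], D[i][j-1], D[i-1][j-1]). Filling the table (rows: prefixes of 'ucezs', columns: prefixes of 'uqczs'):
     ε  u  q  c  z  s
  ε  0  1  2  3  4  5
  u  1  0  1  2  3  4
  c  2  1  1  1  2  3
  e  3  2  2  2  2  3
  z  4  3  3  3  2  3
  s  5  4  4  4  3  2
The bottom-right entry gives D[5][5] = 2, so no sequence of fewer than 2 edits works. Backtracking through the table gives one optimal edit sequence (2 edits):
  ucezs → uqezs (sub c→q @2)
  uqezs → uqczs (sub e→c @3)
Edit distance = 2.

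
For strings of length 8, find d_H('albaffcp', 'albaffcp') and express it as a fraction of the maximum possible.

Differing positions: none. Hamming distance = 0. The maximum possible Hamming distance for length-8 strings is 8, so d_H/8 = 0/8 = 0.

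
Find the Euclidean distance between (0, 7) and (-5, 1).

√(Σ(x_i - y_i)²) = √((0 - (-5))² + (7 - 1)²)
= √(5² + 6²) = √(25 + 36) = √61 ≈ 7.8102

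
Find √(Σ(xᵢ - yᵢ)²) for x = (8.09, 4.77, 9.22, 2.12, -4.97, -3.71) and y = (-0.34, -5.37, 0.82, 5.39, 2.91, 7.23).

√(Σ(x_i - y_i)²) = √((8.09 - (-0.34))² + (4.77 - (-5.37))² + (9.22 - 0.82)² + (2.12 - 5.39)² + (-4.97 - 2.91)² + (-3.71 - 7.23)²)
= √(8.43² + 10.14² + 8.4² + (-3.27)² + (-7.88)² + (-10.94)²) = √(71.0649 + 102.8196 + 70.56 + 10.6929 + 62.0944 + 119.6836) = √436.9154 ≈ 20.9025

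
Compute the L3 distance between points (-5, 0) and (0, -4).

(Σ|x_i - y_i|^3)^(1/3) = (|-5 - 0|^3 + |0 - (-4)|^3)^(1/3)
= (5^3 + 4^3)^(1/3) = (125 + 64)^(1/3) = (189)^(1/3) ≈ 5.7388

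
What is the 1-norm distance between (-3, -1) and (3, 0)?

Σ|x_i - y_i| = |-3 - 3| + |-1 - 0| = 6 + 1 = 7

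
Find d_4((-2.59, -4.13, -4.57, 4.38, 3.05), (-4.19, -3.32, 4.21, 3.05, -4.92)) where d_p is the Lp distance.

(Σ|x_i - y_i|^4)^(1/4) = (|-2.59 - (-4.19)|^4 + |-4.13 - (-3.32)|^4 + |-4.57 - 4.21|^4 + |4.38 - 3.05|^4 + |3.05 - (-4.92)|^4)^(1/4)
= (1.6^4 + 0.81^4 + 8.78^4 + 1.33^4 + 7.97^4)^(1/4) ≈ (6.5536 + 0.4305 + 5942.6214 + 3.129 + 4034.9047)^(1/4) = (9987.6392)^(1/4) ≈ 9.9969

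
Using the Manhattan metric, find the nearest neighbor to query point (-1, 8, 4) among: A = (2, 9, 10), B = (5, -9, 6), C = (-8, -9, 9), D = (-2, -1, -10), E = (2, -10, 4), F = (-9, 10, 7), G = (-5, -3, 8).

Distances: d(A) = 10, d(B) = 25, d(C) = 29, d(D) = 24, d(E) = 21, d(F) = 13, d(G) = 19. Nearest: A = (2, 9, 10) with distance 10.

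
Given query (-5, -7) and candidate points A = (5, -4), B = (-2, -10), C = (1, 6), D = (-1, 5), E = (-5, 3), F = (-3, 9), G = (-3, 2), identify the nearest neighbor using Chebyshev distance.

Distances: d(A) = 10, d(B) = 3, d(C) = 13, d(D) = 12, d(E) = 10, d(F) = 16, d(G) = 9. Nearest: B = (-2, -10) with distance 3.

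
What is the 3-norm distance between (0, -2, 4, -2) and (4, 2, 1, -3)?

(Σ|x_i - y_i|^3)^(1/3) = (|0 - 4|^3 + |-2 - 2|^3 + |4 - 1|^3 + |-2 - (-3)|^3)^(1/3)
= (4^3 + 4^3 + 3^3 + 1^3)^(1/3) = (64 + 64 + 27 + 1)^(1/3) = (156)^(1/3) ≈ 5.3832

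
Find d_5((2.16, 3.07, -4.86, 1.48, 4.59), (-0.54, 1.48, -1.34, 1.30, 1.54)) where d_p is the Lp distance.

(Σ|x_i - y_i|^5)^(1/5) = (|2.16 - (-0.54)|^5 + |3.07 - 1.48|^5 + |-4.86 - (-1.34)|^5 + |1.48 - 1.3|^5 + |4.59 - 1.54|^5)^(1/5)
= (2.7^5 + 1.59^5 + 3.52^5 + 0.18^5 + 3.05^5)^(1/5) ≈ (143.4891 + 10.1622 + 540.3975 + 0.0002 + 263.9363)^(1/5) = (957.9853)^(1/5) ≈ 3.947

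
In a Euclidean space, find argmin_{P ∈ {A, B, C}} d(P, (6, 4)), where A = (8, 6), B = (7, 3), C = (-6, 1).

Distances: d(A) ≈ 2.8284, d(B) ≈ 1.4142, d(C) ≈ 12.3693. Nearest: B = (7, 3) with distance 1.4142.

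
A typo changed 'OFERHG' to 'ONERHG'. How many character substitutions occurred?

Differing positions: 2. Hamming distance = 1.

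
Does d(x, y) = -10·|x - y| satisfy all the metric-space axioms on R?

No. With c = -10 < 0, d fails non-negativity: d(2, 3) = -10·|2 - 3| = -10·1 = -10 < 0.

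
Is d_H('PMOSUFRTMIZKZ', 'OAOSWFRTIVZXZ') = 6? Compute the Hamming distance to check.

Differing positions: 1, 2, 5, 9, 10, 12. Hamming distance = 6, so the claim is true.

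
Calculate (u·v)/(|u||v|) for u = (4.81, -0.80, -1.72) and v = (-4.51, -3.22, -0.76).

With u = (4.81, -0.80, -1.72), v = (-4.51, -3.22, -0.76):
u·v = 4.81·(-4.51) + (-0.8)·(-3.22) + (-1.72)·(-0.76) = (-21.6931) + 2.576 + 1.3072 = -17.8099.
|u| = √(4.81² + (-0.8)² + (-1.72)²) = √(23.1361 + 0.64 + 2.9584) = √26.7345, |v| = √((-4.51)² + (-3.22)² + (-0.76)²) = √(20.3401 + 10.3684 + 0.5776) = √31.2861.
cos θ = (u·v)/(|u||v|) = -17.8099/(√26.7345·√31.2861) ≈ -0.6158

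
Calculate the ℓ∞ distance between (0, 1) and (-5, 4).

max(|x_i - y_i|) = max(|0 - (-5)|, |1 - 4|) = max(5, 3) = 5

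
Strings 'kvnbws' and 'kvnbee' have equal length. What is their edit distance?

Let D[i][j] be the edit distance between the first i characters of 'kvnbws' and the first j characters of 'kvnbee', with D[i][0] = i, D[0][j] = j, and D[i][j] = D[i-1][j-1] if the characters match, else 1 + min(D[i-1][j], D[i][j-1], D[i-1][j-1]). Filling the table (rows: prefixes of 'kvnbws', columns: prefixes of 'kvnbee'):
     ε  k  v  n  b  e  e
  ε  0  1  2  3  4  5  6
  k  1  0  1  2  3  4  5
  v  2  1  0  1  2  3  4
  n  3  2  1  0  1  2  3
  b  4  3  2  1  0  1  2
  w  5  4  3  2  1  1  2
  s  6  5  4  3  2  2  2
The bottom-right entry gives D[6][6] = 2, so no sequence of fewer than 2 edits works. Backtracking through the table gives one optimal edit sequence (2 edits):
  kvnbws → kvnbes (sub w→e @5)
  kvnbes → kvnbee (sub s→e @6)
Edit distance = 2.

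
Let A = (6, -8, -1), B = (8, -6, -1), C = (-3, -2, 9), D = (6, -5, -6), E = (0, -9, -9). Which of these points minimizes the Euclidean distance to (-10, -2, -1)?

Distances: d(A) ≈ 17.088, d(B) ≈ 18.4391, d(C) ≈ 12.2066, d(D) ≈ 17.0294, d(E) ≈ 14.5945. Nearest: C = (-3, -2, 9) with distance 12.2066.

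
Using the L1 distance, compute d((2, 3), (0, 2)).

Σ|x_i - y_i| = |2 - 0| + |3 - 2| = 2 + 1 = 3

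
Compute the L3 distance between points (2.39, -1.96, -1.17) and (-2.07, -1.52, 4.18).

(Σ|x_i - y_i|^3)^(1/3) = (|2.39 - (-2.07)|^3 + |-1.96 - (-1.52)|^3 + |-1.17 - 4.18|^3)^(1/3)
= (4.46^3 + 0.44^3 + 5.35^3)^(1/3) ≈ (88.7165 + 0.0852 + 153.1304)^(1/3) = (241.9321)^(1/3) ≈ 6.2311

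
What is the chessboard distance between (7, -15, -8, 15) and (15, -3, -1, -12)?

max(|x_i - y_i|) = max(|7 - 15|, |-15 - (-3)|, |-8 - (-1)|, |15 - (-12)|) = max(8, 12, 7, 27) = 27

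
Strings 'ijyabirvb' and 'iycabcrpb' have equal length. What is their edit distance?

Let D[i][j] be the edit distance between the first i characters of 'ijyabirvb' and the first j characters of 'iycabcrpb', with D[i][0] = i, D[0][j] = j, and D[i][j] = D[i-1][j-1] if the characters match, else 1 + min(D[i-1][j], D[i][j-1], D[i-1][j-1]). Filling the table (rows: prefixes of 'ijyabirvb', columns: prefixes of 'iycabcrpb'):
     ε  i  y  c  a  b  c  r  p  b
  ε  0  1  2  3  4  5  6  7  8  9
  i  1  0  1  2  3  4  5  6  7  8
  j  2  1  1  2  3  4  5  6  7  8
  y  3  2  1  2  3  4  5  6  7  8
  a  4  3  2  2  2  3  4  5  6  7
  b  5  4  3  3  3  2  3  4  5  6
  i  6  5  4  4  4  3  3  4  5  6
  r  7  6  5  5  5  4  4  3  4  5
  v  8  7  6  6  6  5  5  4  4  5
  b  9  8  7  7  7  6  6  5  5  4
The bottom-right entry gives D[9][9] = 4, so no sequence of fewer than 4 edits works. Backtracking through the table gives one optimal edit sequence (4 edits):
  ijyabirvb → iyyabirvb (sub j→y @2)
  iyyabirvb → iycabirvb (sub y→c @3)
  iycabirvb → iycabcrvb (sub i→c @6)
  iycabcrvb → iycabcrpb (sub v→p @8)
Edit distance = 4.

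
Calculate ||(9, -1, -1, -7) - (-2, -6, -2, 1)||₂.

√(Σ(x_i - y_i)²) = √((9 - (-2))² + (-1 - (-6))² + (-1 - (-2))² + (-7 - 1)²)
= √(11² + 5² + 1² + (-8)²) = √(121 + 25 + 1 + 64) = √211 ≈ 14.5258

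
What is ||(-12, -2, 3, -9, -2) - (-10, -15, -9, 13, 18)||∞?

max(|x_i - y_i|) = max(|-12 - (-10)|, |-2 - (-15)|, |3 - (-9)|, |-9 - 13|, |-2 - 18|) = max(2, 13, 12, 22, 20) = 22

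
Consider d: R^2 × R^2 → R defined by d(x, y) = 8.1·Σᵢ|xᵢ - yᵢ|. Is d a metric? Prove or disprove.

Yes. The L1 (Manhattan) norm induces a metric on R^2, and multiplying a metric by a positive constant 8.1 > 0 preserves all four axioms: non-negativity (8.1·||x-y|| ≥ 0), identity (8.1·||x-y|| = 0 ⟺ ||x-y|| = 0 ⟺ x = y), symmetry (||x-y|| = ||y-x||), and the triangle inequality (8.1·||x-z|| ≤ 8.1·||x-y|| + 8.1·||y-z||). So d is a metric.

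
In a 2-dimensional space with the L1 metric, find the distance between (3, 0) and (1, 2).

Σ|x_i - y_i| = |3 - 1| + |0 - 2| = 2 + 2 = 4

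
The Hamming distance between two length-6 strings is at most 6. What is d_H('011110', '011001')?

Differing positions: 4, 5, 6. Hamming distance = 3. The maximum possible Hamming distance for length-6 strings is 6, so d_H/6 = 3/6 = 0.5.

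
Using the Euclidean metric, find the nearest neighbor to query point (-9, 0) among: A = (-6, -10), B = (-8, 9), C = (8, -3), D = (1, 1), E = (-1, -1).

Distances: d(A) ≈ 10.4403, d(B) ≈ 9.0554, d(C) ≈ 17.2627, d(D) ≈ 10.0499, d(E) ≈ 8.0623. Nearest: E = (-1, -1) with distance 8.0623.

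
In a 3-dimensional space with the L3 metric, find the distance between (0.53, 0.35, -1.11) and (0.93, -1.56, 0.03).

(Σ|x_i - y_i|^3)^(1/3) = (|0.53 - 0.93|^3 + |0.35 - (-1.56)|^3 + |-1.11 - 0.03|^3)^(1/3)
= (0.4^3 + 1.91^3 + 1.14^3)^(1/3) ≈ (0.064 + 6.9679 + 1.4815)^(1/3) = (8.5134)^(1/3) ≈ 2.0419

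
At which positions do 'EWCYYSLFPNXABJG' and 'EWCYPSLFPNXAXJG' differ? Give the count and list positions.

Differing positions: 5, 13. Hamming distance = 2.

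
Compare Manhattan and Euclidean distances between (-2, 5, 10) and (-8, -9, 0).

L1 = |-2 - (-8)| + |5 - (-9)| + |10 - 0| = 6 + 14 + 10 = 30
L2 = √(6² + 14² + 10²) = √332 ≈ 18.2209
L1 ≥ L2 always (equality iff movement is along one axis); L1 > L2 here.
Ratio L1/L2 = 30/√332 ≈ 1.6465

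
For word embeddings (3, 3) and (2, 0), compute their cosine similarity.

With u = (3, 3), v = (2, 0):
u·v = 3·2 + 3·0 = 6 + 0 = 6.
|u| = √(3² + 3²) = √18, |v| = √(2² + 0²) = √4, so |u||v| = √(18·4) = √72.
cos θ = (u·v)/(|u||v|) = 6/√72 ≈ 0.7071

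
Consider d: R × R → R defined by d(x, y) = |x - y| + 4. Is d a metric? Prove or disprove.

No. d fails identity of indiscernibles (specifically d(x,x) = 0): d(-2, -2) = |-2 - (-2)| + 4 = 0 + 4 = 4 ≠ 0.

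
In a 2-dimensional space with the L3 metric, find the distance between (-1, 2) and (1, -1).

(Σ|x_i - y_i|^3)^(1/3) = (|-1 - 1|^3 + |2 - (-1)|^3)^(1/3)
= (2^3 + 3^3)^(1/3) = (8 + 27)^(1/3) = (35)^(1/3) ≈ 3.2711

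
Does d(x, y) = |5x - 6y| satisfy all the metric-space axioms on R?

No. d fails symmetry: d(2, 7) = |5·2 - 6·7| = |-32| = 32, but d(7, 2) = |5·7 - 6·2| = |23| = 23. Since 32 ≠ 23, d(x,y) ≠ d(y,x) in general.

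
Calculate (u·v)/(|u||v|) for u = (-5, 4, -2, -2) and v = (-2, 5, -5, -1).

With u = (-5, 4, -2, -2), v = (-2, 5, -5, -1):
u·v = (-5)·(-2) + 4·5 + (-2)·(-5) + (-2)·(-1) = 10 + 20 + 10 + 2 = 42.
|u| = √((-5)² + 4² + (-2)² + (-2)²) = √49, |v| = √((-2)² + 5² + (-5)² + (-1)²) = √55, so |u||v| = √(49·55) = √2695.
cos θ = (u·v)/(|u||v|) = 42/√2695 ≈ 0.809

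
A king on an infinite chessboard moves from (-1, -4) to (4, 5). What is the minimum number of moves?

max(|x_i - y_i|) = max(|-1 - 4|, |-4 - 5|) = max(5, 9) = 9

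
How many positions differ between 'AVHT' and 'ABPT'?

Differing positions: 2, 3. Hamming distance = 2.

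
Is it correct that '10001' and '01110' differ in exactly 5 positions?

Differing positions: 1, 2, 3, 4, 5. Hamming distance = 5, so the claim is true.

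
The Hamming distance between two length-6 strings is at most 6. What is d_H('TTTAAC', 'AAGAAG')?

Differing positions: 1, 2, 3, 6. Hamming distance = 4. The maximum possible Hamming distance for length-6 strings is 6, so d_H/6 = 4/6 ≈ 0.6667.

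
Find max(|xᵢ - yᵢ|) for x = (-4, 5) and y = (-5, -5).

max(|x_i - y_i|) = max(|-4 - (-5)|, |5 - (-5)|) = max(1, 10) = 10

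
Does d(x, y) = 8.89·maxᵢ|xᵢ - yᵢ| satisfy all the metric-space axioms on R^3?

Yes. The L∞ (Chebyshev) norm induces a metric on R^3, and multiplying a metric by a positive constant 8.89 > 0 preserves all four axioms: non-negativity (8.89·||x-y|| ≥ 0), identity (8.89·||x-y|| = 0 ⟺ ||x-y|| = 0 ⟺ x = y), symmetry (||x-y|| = ||y-x||), and the triangle inequality (8.89·||x-z|| ≤ 8.89·||x-y|| + 8.89·||y-z||). So d is a metric.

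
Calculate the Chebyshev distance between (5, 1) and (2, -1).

max(|x_i - y_i|) = max(|5 - 2|, |1 - (-1)|) = max(3, 2) = 3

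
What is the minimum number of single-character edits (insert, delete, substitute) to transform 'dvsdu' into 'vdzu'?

Let D[i][j] be the edit distance between the first i characters of 'dvsdu' and the first j characters of 'vdzu', with D[i][0] = i, D[0][j] = j, and D[i][j] = D[i-1][j-1] if the characters match, else 1 + min(D[i-1][j], D[i][j-1], D[i-1][j-1]). Filling the table (rows: prefixes of 'dvsdu', columns: prefixes of 'vdzu'):
     ε  v  d  z  u
  ε  0  1  2  3  4
  d  1  1  1  2  3
  v  2  1  2  2  3
  s  3  2  2  3  3
  d  4  3  2  3  4
  u  5  4  3  3  3
The bottom-right entry gives D[5][4] = 3, so no sequence of fewer than 3 edits works. Backtracking through the table gives one optimal edit sequence (3 edits):
  dvsdu → vsdu (del d @1)
  vsdu → vddu (sub s→d @2)
  vddu → vdzu (sub d→z @3)
Edit distance = 3.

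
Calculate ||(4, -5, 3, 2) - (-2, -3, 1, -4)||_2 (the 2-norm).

(Σ|x_i - y_i|^2)^(1/2) = (|4 - (-2)|^2 + |-5 - (-3)|^2 + |3 - 1|^2 + |2 - (-4)|^2)^(1/2)
= (6^2 + 2^2 + 2^2 + 6^2)^(1/2) = (36 + 4 + 4 + 36)^(1/2) = (80)^(1/2) ≈ 8.9443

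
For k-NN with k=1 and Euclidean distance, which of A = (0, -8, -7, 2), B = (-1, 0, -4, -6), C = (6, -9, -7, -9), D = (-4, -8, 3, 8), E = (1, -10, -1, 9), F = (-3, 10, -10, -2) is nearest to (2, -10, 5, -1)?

Distances: d(A) ≈ 12.6886, d(B) ≈ 14.6629, d(C) = 15, d(D) ≈ 11.1803, d(E) ≈ 11.7047, d(F) ≈ 25.5147. Nearest: D = (-4, -8, 3, 8) with distance 11.1803.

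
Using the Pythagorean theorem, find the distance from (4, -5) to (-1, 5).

√(Σ(x_i - y_i)²) = √((4 - (-1))² + (-5 - 5)²)
= √(5² + (-10)²) = √(25 + 100) = √125 ≈ 11.1803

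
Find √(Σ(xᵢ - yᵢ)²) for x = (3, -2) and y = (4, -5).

√(Σ(x_i - y_i)²) = √((3 - 4)² + (-2 - (-5))²)
= √((-1)² + 3²) = √(1 + 9) = √10 ≈ 3.1623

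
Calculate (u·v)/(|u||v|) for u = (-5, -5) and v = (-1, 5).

With u = (-5, -5), v = (-1, 5):
u·v = (-5)·(-1) + (-5)·5 = 5 + (-25) = -20.
|u| = √((-5)² + (-5)²) = √50, |v| = √((-1)² + 5²) = √26, so |u||v| = √(50·26) = √1300.
cos θ = (u·v)/(|u||v|) = -20/√1300 ≈ -0.5547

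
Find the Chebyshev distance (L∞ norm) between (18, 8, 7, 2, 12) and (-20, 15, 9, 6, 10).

max(|x_i - y_i|) = max(|18 - (-20)|, |8 - 15|, |7 - 9|, |2 - 6|, |12 - 10|) = max(38, 7, 2, 4, 2) = 38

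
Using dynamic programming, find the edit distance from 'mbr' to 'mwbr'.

Let D[i][j] be the edit distance between the first i characters of 'mbr' and the first j characters of 'mwbr', with D[i][0] = i, D[0][j] = j, and D[i][j] = D[i-1][j-1] if the characters match, else 1 + min(D[i-1][j], D[i][j-1], D[i-1][j-1]). Filling the table (rows: prefixes of 'mbr', columns: prefixes of 'mwbr'):
     ε  m  w  b  r
  ε  0  1  2  3  4
  m  1  0  1  2  3
  b  2  1  1  1  2
  r  3  2  2  2  1
The bottom-right entry gives D[3][4] = 1, so no sequence of fewer than 1 edit works. Backtracking through the table gives one optimal edit sequence (1 edit):
  mbr → mwbr (ins w @2)
Edit distance = 1.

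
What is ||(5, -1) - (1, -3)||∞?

max(|x_i - y_i|) = max(|5 - 1|, |-1 - (-3)|) = max(4, 2) = 4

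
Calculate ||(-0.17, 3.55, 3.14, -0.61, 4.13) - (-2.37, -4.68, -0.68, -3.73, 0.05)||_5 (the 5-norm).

(Σ|x_i - y_i|^5)^(1/5) = (|-0.17 - (-2.37)|^5 + |3.55 - (-4.68)|^5 + |3.14 - (-0.68)|^5 + |-0.61 - (-3.73)|^5 + |4.13 - 0.05|^5)^(1/5)
= (2.2^5 + 8.23^5 + 3.82^5 + 3.12^5 + 4.08^5)^(1/5) ≈ (51.5363 + 37757.1475 + 813.4237 + 295.6467 + 1130.5787)^(1/5) = (40048.3329)^(1/5) ≈ 8.3275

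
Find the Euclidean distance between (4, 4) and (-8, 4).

√(Σ(x_i - y_i)²) = √((4 - (-8))² + (4 - 4)²)
= √(12² + 0²) = √(144 + 0) = √144 = 12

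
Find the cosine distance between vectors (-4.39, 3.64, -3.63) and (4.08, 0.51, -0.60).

With u = (-4.39, 3.64, -3.63), v = (4.08, 0.51, -0.60):
u·v = (-4.39)·4.08 + 3.64·0.51 + (-3.63)·(-0.6) = (-17.9112) + 1.8564 + 2.178 = -13.8768.
|u| = √((-4.39)² + 3.64² + (-3.63)²) = √(19.2721 + 13.2496 + 13.1769) = √45.6986, |v| = √(4.08² + 0.51² + (-0.6)²) = √(16.6464 + 0.2601 + 0.36) = √17.2665.
cos θ = (u·v)/(|u||v|) = -13.8768/(√45.6986·√17.2665) ≈ -0.494
Cosine distance = 1 - cos θ ≈ 1 - (-0.494) = 1.494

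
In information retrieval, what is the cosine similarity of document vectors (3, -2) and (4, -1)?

With u = (3, -2), v = (4, -1):
u·v = 3·4 + (-2)·(-1) = 12 + 2 = 14.
|u| = √(3² + (-2)²) = √13, |v| = √(4² + (-1)²) = √17, so |u||v| = √(13·17) = √221.
cos θ = (u·v)/(|u||v|) = 14/√221 ≈ 0.9417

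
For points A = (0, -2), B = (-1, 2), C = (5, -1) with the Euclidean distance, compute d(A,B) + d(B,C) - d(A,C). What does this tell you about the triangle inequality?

d(A,B) = √(1² + 4²) = √17 ≈ 4.1231, d(B,C) = √(6² + 3²) = √45 ≈ 6.7082, d(A,C) = √(5² + 1²) = √26 ≈ 5.099.
d(A,B) + d(B,C) - d(A,C) = 4.1231 + 6.7082 - 5.099 = 10.8313 - 5.099 = 5.7323 (to 4 decimal places). This is ≥ 0, so the triangle inequality holds for these points.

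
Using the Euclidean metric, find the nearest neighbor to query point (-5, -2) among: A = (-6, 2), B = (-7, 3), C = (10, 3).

Distances: d(A) ≈ 4.1231, d(B) ≈ 5.3852, d(C) ≈ 15.8114. Nearest: A = (-6, 2) with distance 4.1231.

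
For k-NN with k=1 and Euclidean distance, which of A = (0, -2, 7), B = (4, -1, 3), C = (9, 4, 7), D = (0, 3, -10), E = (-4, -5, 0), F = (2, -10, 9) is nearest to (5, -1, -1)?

Distances: d(A) ≈ 9.4868, d(B) ≈ 4.1231, d(C) ≈ 10.247, d(D) ≈ 11.0454, d(E) ≈ 9.8995, d(F) ≈ 13.784. Nearest: B = (4, -1, 3) with distance 4.1231.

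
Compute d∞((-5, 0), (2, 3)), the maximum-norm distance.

max(|x_i - y_i|) = max(|-5 - 2|, |0 - 3|) = max(7, 3) = 7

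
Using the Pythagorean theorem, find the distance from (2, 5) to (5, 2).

√(Σ(x_i - y_i)²) = √((2 - 5)² + (5 - 2)²)
= √((-3)² + 3²) = √(9 + 9) = √18 ≈ 4.2426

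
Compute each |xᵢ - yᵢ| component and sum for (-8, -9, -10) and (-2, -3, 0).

Σ|x_i - y_i| = |-8 - (-2)| + |-9 - (-3)| + |-10 - 0| = 6 + 6 + 10 = 22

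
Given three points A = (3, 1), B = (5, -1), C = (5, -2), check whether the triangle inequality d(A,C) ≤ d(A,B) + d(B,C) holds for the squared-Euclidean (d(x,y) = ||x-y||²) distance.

d(A,B) = 2² + 2² = 8, d(B,C) = 0² + 1² = 1, d(A,C) = 2² + 3² = 13.
d(A,C) = 13 > 8 + 1 = 9. Triangle inequality is VIOLATED. (Squared-Euclidean is not a metric — this is a counterexample.)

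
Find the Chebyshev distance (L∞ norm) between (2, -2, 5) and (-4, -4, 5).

max(|x_i - y_i|) = max(|2 - (-4)|, |-2 - (-4)|, |5 - 5|) = max(6, 2, 0) = 6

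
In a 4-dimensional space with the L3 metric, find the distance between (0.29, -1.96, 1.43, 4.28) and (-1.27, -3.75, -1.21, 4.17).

(Σ|x_i - y_i|^3)^(1/3) = (|0.29 - (-1.27)|^3 + |-1.96 - (-3.75)|^3 + |1.43 - (-1.21)|^3 + |4.28 - 4.17|^3)^(1/3)
= (1.56^3 + 1.79^3 + 2.64^3 + 0.11^3)^(1/3) ≈ (3.7964 + 5.7353 + 18.3997 + 0.0013)^(1/3) = (27.9327)^(1/3) ≈ 3.0342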